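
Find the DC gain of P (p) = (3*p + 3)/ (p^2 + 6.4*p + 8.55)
DC gain = P(0) = num(0)/den(0) = 3/8.55 = 0.3509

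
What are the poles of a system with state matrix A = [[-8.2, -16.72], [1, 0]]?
Eigenvalues solve det(λI - A) = 0.
Characteristic polynomial: λ^2 + 8.2*λ + 16.72 = 0.
Factor: (λ + 4.4)(λ + 3.8) = 0.
Roots: -3.8, -4.4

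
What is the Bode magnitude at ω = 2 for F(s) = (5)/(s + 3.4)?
Substitute s = j*2: F(j2) = 1.09254 - 0.642674j.
|F(j2)| = sqrt(Re² + Im²) = 1.268.
20*log₁₀(1.268) = 2.06 dB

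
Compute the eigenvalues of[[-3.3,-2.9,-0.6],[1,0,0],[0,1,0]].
Eigenvalues solve det(λI - A) = 0.
Characteristic polynomial: λ^3 + 3.3*λ^2 + 2.9*λ + 0.6 = 0.
Factor: (λ + 0.3)(λ + 2)(λ + 1) = 0.
Roots: -0.3, -1, -2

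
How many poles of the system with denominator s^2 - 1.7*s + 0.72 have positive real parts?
s^2 - 1.7*s + 0.72 = (s - 0.8)(s - 0.9). Poles: 0.8, 0.9. RHP poles (Re>0): 2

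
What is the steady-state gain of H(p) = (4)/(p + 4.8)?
DC gain = H(0) = num(0)/den(0) = 4/4.8 = 0.8333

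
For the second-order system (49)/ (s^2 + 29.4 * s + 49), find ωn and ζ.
Standard form: ωn²/(s²+2ζωn·s+ωn²).
const=49=ωn² → ωn=7, s coeff=29.4=2ζωn → ζ=2.1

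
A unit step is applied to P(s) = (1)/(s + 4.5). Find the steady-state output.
FVT: lim_{t→∞} y(t) = lim_{s→0} s*Y(s) where Y(s) = P(s)/s.
= lim_{s→0} P(s) = P(0) = num(0)/den(0) = 1/4.5 = 0.2222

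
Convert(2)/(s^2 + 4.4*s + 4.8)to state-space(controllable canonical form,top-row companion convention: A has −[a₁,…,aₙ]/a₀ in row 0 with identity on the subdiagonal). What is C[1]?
Reachable canonical form: C = numerator coefficients (right-aligned, zero-padded to length n).
num = 2, C = [[0, 2]].
C[1] = 2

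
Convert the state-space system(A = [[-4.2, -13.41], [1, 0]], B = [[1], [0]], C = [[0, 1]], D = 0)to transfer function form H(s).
H(s) = C(sI - A)⁻¹B + D.
Characteristic polynomial det(sI - A) = s^2 + 4.2*s + 13.41.
Numerator from C·adj(sI-A)·B + D·det(sI-A) = 1.
H(s) = (1)/(s^2 + 4.2*s + 13.41)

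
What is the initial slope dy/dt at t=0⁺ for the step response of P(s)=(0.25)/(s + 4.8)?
IVT: y'(0⁺) = lim_{s→∞} s²·Y(s) = lim_{s→∞} s·P(s).
deg(num) = 0, deg(den) = 1, relative degree = 1, so s·P(s) → (leading num)/(leading den) = 0.25/1 = 0.25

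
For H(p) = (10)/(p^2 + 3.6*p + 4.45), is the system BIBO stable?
Denominator: p^2 + 3.6*p + 4.45. Poles: -1.8 + 1.1j, -1.8 - 1.1j. All Re(p)<0: Yes (stable)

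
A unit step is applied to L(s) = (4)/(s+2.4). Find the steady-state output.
FVT: lim_{t→∞} y(t) = lim_{s→0} s*Y(s) where Y(s) = L(s)/s.
= lim_{s→0} L(s) = L(0) = num(0)/den(0) = 4/2.4 = 1.667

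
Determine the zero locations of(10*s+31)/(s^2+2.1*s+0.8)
Set numerator = 0: 10*s + 31 = 0 → Zeros: -3.1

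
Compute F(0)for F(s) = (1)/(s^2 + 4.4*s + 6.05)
DC gain = F(0) = num(0)/den(0) = 1/6.05 = 0.1653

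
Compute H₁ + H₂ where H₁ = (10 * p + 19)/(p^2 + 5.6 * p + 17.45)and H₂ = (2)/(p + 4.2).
Parallel: H = H₁ + H₂ = (n₁·d₂ + n₂·d₁)/(d₁·d₂).
n₁·d₂ = 10*p^2 + 61*p + 79.8. n₂·d₁ = 2*p^2 + 11.2*p + 34.9. Sum = 12*p^2 + 72.2*p + 114.7. d₁·d₂ = p^3 + 9.8*p^2 + 40.97*p + 73.29.
H(p) = (12*p^2 + 72.2*p + 114.7)/(p^3 + 9.8*p^2 + 40.97*p + 73.29)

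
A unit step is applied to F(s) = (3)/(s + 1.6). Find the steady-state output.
FVT: lim_{t→∞} y(t) = lim_{s→0} s*Y(s) where Y(s) = F(s)/s.
= lim_{s→0} F(s) = F(0) = num(0)/den(0) = 3/1.6 = 1.875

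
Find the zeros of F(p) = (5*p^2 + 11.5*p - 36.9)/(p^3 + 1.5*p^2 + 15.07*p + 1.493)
Set numerator = 0: 5*p^2 + 11.5*p - 36.9 = 5*(p + 4.1)(p - 1.8) = 0 → Zeros: -4.1, 1.8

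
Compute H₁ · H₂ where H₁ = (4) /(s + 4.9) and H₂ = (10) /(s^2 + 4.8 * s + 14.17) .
Series: H = H₁ · H₂ = (n₁·n₂)/(d₁·d₂).
Num: n₁·n₂ = 40. Den: d₁·d₂ = s^3 + 9.7*s^2 + 37.69*s + 69.433.
H(s) = (40)/(s^3 + 9.7*s^2 + 37.69*s + 69.433)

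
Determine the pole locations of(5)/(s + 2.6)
Set denominator = 0: s + 2.6 = 0 → Poles: -2.6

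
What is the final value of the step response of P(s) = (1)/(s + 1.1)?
FVT: lim_{t→∞} y(t) = lim_{s→0} s*Y(s) where Y(s) = P(s)/s.
= lim_{s→0} P(s) = P(0) = num(0)/den(0) = 1/1.1 = 0.9091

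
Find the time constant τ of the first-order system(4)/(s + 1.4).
First-order system: τ = -1/pole. Pole = -1.4. τ = -1/(-1.4) = 0.7143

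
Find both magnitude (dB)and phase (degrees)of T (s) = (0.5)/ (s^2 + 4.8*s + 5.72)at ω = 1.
Substitute s = j*1: T(j1) = 0.052076 - 0.0529586j.
|T| = 20*log₁₀(sqrt(Re²+Im²)) = -22.58 dB.
∠T = atan2(Im, Re) = -45.48°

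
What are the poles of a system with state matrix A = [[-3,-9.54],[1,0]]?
Eigenvalues solve det(λI - A) = 0.
Characteristic polynomial: λ^2 + 3*λ + 9.54 = 0.
Roots: -1.5 + 2.7j, -1.5 - 2.7j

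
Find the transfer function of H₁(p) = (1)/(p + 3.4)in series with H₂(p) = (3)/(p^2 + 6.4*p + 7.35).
Series: H = H₁ · H₂ = (n₁·n₂)/(d₁·d₂).
Num: n₁·n₂ = 3. Den: d₁·d₂ = p^3 + 9.8*p^2 + 29.11*p + 24.99.
H(p) = (3)/(p^3 + 9.8*p^2 + 29.11*p + 24.99)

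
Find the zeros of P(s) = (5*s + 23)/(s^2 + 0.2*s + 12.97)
Set numerator = 0: 5*s + 23 = 0 → Zeros: -4.6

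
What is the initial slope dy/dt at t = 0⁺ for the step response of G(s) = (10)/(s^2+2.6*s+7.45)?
IVT: y'(0⁺) = lim_{s→∞} s²·Y(s) = lim_{s→∞} s·G(s).
deg(num) = 0, deg(den) = 2, relative degree = 2 ≥ 2, so s·G(s) → 0. Initial slope = 0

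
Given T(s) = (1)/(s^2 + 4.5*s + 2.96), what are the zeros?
Numerator is a nonzero constant (1) → Zeros: none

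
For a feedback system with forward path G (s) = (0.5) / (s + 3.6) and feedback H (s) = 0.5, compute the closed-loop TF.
Closed-loop T = G/(1+GH).
Numerator: G_num * H_den = 0.5.
Denominator: G_den * H_den + G_num * H_num = (s + 3.6) + (0.25) = s + 3.85.
T(s) = (0.5)/(s + 3.85)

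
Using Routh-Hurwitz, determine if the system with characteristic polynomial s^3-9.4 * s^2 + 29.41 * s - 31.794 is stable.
Routh array:
s^3: [1, 29.41]; s^2: [-9.4, -31.794]; s^1: [26.0277]; s^0: [-31.794]
First column: [1, -9.4, 26.0277, -31.794]. Sign changes = 3.
No, unstable (3 RHP root(s))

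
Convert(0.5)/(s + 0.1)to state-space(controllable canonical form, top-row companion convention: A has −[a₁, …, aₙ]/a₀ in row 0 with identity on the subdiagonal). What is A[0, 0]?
Reachable canonical form for den = s + 0.1: top row of A = -[a₁,a₂,...,aₙ]/a₀, ones on the subdiagonal, zeros elsewhere.
A = [[-0.1]].
A[0,0] = -0.1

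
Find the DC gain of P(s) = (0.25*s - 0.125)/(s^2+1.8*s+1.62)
DC gain = P(0) = num(0)/den(0) = -0.125/1.62 = -0.07716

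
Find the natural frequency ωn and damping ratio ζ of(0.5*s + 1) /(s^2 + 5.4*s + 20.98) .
Underdamped: complex pole -2.7 + 3.7j. ωn = |pole| = 4.58, ζ = -Re(pole)/ωn = 0.5895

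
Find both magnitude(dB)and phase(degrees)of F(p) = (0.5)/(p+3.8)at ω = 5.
Substitute p = j*5: F(j5) = 0.0481744 - 0.0633874j.
|F| = 20*log₁₀(sqrt(Re²+Im²)) = -21.98 dB.
∠F = atan2(Im, Re) = -52.77°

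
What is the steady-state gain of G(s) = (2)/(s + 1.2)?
DC gain = G(0) = num(0)/den(0) = 2/1.2 = 1.667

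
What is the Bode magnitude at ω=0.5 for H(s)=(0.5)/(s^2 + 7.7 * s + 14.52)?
Substitute s = j*0.5: H(j0.5) = 0.0326611 - 0.00881187j.
|H(j0.5)| = sqrt(Re² + Im²) = 0.03383.
20*log₁₀(0.03383) = -29.41 dB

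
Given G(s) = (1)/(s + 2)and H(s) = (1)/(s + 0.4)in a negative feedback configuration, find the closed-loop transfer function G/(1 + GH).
Closed-loop T = G/(1+GH).
Numerator: G_num * H_den = s + 0.4.
Denominator: G_den * H_den + G_num * H_num = (s^2 + 2.4*s + 0.8) + (1) = s^2 + 2.4*s + 1.8.
T(s) = (s + 0.4)/(s^2 + 2.4*s + 1.8)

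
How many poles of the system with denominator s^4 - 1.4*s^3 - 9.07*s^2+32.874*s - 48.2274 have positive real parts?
s^4 - 1.4*s^3 - 9.07*s^2 + 32.874*s - 48.2274 = (s + 3.9)(s - 2.7)(s^2 - 2.6*s + 4.58). Poles: -3.9, 1.3 + 1.7j, 1.3 - 1.7j, 2.7. RHP poles (Re>0): 3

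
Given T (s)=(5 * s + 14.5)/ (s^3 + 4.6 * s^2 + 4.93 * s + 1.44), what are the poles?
Set denominator = 0: s^3 + 4.6*s^2 + 4.93*s + 1.44 = (s + 3.2)(s + 0.5)(s + 0.9) = 0 → Poles: -0.5, -0.9, -3.2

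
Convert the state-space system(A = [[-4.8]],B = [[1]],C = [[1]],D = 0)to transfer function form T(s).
T(s) = C(sI - A)⁻¹B + D.
Characteristic polynomial det(sI - A) = s + 4.8.
Numerator from C·adj(sI-A)·B + D·det(sI-A) = 1.
T(s) = (1)/(s + 4.8)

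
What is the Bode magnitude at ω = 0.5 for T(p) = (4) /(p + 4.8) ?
Substitute p = j*0.5: T(j0.5) = 0.824388 - 0.0858738j.
|T(j0.5)| = sqrt(Re² + Im²) = 0.8288.
20*log₁₀(0.8288) = -1.63 dB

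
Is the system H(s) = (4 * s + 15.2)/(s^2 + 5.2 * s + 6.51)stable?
Denominator: s^2 + 5.2*s + 6.51 = (s + 2.1)(s + 3.1). Poles: -2.1, -3.1. All Re(p)<0: Yes (stable)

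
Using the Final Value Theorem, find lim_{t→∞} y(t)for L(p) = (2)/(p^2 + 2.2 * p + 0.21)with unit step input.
FVT: lim_{t→∞} y(t) = lim_{p→0} p*Y(p) where Y(p) = L(p)/p.
= lim_{p→0} L(p) = L(0) = num(0)/den(0) = 2/0.21 = 9.524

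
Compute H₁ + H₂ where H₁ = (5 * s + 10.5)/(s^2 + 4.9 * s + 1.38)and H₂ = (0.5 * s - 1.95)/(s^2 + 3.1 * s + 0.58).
Parallel: H = H₁ + H₂ = (n₁·d₂ + n₂·d₁)/(d₁·d₂).
n₁·d₂ = 5*s^3 + 26*s^2 + 35.45*s + 6.09. n₂·d₁ = 0.5*s^3 + 0.5*s^2 - 8.865*s - 2.691. Sum = 5.5*s^3 + 26.5*s^2 + 26.585*s + 3.399. d₁·d₂ = s^4 + 8*s^3 + 17.15*s^2 + 7.12*s + 0.8004.
H(s) = (5.5*s^3 + 26.5*s^2 + 26.585*s + 3.399)/(s^4 + 8*s^3 + 17.15*s^2 + 7.12*s + 0.8004)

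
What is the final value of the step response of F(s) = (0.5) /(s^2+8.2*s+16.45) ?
FVT: lim_{t→∞} y(t) = lim_{s→0} s*Y(s) where Y(s) = F(s)/s.
= lim_{s→0} F(s) = F(0) = num(0)/den(0) = 0.5/16.45 = 0.0304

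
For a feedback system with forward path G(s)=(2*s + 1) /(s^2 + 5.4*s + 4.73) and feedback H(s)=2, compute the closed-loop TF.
Closed-loop T = G/(1+GH).
Numerator: G_num * H_den = 2*s + 1.
Denominator: G_den * H_den + G_num * H_num = (s^2 + 5.4*s + 4.73) + (4*s + 2) = s^2 + 9.4*s + 6.73.
T(s) = (2*s + 1)/(s^2 + 9.4*s + 6.73)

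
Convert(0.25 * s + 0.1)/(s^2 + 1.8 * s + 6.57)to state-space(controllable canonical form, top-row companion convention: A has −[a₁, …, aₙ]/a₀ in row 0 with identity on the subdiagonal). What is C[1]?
Reachable canonical form: C = numerator coefficients (right-aligned, zero-padded to length n).
num = 0.25*s + 0.1, C = [[0.25, 0.1]].
C[1] = 0.1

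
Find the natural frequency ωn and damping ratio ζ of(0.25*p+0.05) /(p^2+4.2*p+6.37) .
Underdamped: complex pole -2.1 + 1.4j. ωn = |pole| = 2.524, ζ = -Re(pole)/ωn = 0.8321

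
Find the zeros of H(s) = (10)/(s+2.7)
Numerator is a nonzero constant (10) → Zeros: none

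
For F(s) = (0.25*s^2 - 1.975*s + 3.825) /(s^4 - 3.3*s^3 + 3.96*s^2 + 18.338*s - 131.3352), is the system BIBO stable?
Denominator: s^4 - 3.3*s^3 + 3.96*s^2 + 18.338*s - 131.3352 = (s - 3.6)(s + 2.9)(s^2 - 2.6*s + 12.58). Poles: -2.9, 1.3 + 3.3j, 1.3 - 3.3j, 3.6. All Re(p)<0: No (unstable)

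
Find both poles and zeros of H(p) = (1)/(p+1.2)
Set denominator = 0: p + 1.2 = 0 → Poles: -1.2
Numerator is a nonzero constant (1) → Zeros: none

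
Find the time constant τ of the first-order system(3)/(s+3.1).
First-order system: τ = -1/pole. Pole = -3.1. τ = -1/(-3.1) = 0.3226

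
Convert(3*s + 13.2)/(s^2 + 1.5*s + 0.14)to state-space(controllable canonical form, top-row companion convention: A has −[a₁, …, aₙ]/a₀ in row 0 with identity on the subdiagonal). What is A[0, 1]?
Reachable canonical form for den = s^2 + 1.5*s + 0.14: top row of A = -[a₁,a₂,...,aₙ]/a₀, ones on the subdiagonal, zeros elsewhere.
A = [[-1.5, -0.14], [1, 0]].
A[0,1] = -0.14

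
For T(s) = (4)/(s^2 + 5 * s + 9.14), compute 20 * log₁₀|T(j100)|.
Substitute s = j*100: T(j100) = -0.000399366 - 1.99866e-05j.
|T(j100)| = sqrt(Re² + Im²) = 0.0003999.
20*log₁₀(0.0003999) = -67.96 dB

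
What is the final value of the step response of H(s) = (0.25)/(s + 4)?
FVT: lim_{t→∞} y(t) = lim_{s→0} s*Y(s) where Y(s) = H(s)/s.
= lim_{s→0} H(s) = H(0) = num(0)/den(0) = 0.25/4 = 0.0625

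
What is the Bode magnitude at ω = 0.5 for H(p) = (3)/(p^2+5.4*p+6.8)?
Substitute p = j*0.5: H(j0.5) = 0.391493 - 0.161379j.
|H(j0.5)| = sqrt(Re² + Im²) = 0.4234.
20*log₁₀(0.4234) = -7.46 dB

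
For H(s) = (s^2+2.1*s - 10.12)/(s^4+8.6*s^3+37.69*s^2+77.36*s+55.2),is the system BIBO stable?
Denominator: s^4 + 8.6*s^3 + 37.69*s^2 + 77.36*s + 55.2 = (s + 1.5)(s + 2.3)(s^2 + 4.8*s + 16). Poles: -1.5, -2.3, -2.4 + 3.2j, -2.4 - 3.2j. All Re(p)<0: Yes (stable)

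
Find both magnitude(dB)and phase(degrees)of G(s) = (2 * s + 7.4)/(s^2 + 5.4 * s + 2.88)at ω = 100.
Substitute s = j*100: G(j100) = 0.000339419 - 0.0199874j.
|G| = 20*log₁₀(sqrt(Re²+Im²)) = -33.98 dB.
∠G = atan2(Im, Re) = -89.03°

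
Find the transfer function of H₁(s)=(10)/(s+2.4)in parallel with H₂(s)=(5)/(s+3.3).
Parallel: H = H₁ + H₂ = (n₁·d₂ + n₂·d₁)/(d₁·d₂).
n₁·d₂ = 10*s + 33. n₂·d₁ = 5*s + 12. Sum = 15*s + 45. d₁·d₂ = s^2 + 5.7*s + 7.92.
H(s) = (15*s + 45)/(s^2 + 5.7*s + 7.92)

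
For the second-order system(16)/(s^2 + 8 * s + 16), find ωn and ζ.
Standard form: ωn²/(s²+2ζωn·s+ωn²).
const=16=ωn² → ωn=4, s coeff=8=2ζωn → ζ=1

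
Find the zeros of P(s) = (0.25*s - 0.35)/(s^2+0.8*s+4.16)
Set numerator = 0: 0.25*s - 0.35 = 0 → Zeros: 1.4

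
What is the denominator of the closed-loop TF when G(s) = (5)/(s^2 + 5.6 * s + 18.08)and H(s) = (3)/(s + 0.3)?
Characteristic poly = G_den * H_den + G_num * H_num = (s^3 + 5.9*s^2 + 19.76*s + 5.424) + (15) = s^3 + 5.9*s^2 + 19.76*s + 20.424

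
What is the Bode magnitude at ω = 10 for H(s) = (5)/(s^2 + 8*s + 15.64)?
Substitute s = j*10: H(j10) = -0.0312061 - 0.0295932j.
|H(j10)| = sqrt(Re² + Im²) = 0.04301.
20*log₁₀(0.04301) = -27.33 dB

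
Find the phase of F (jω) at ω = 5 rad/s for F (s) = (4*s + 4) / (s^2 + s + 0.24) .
Substitute s = j*5: F(j5) = 0.00150457 - 0.807451j.
∠F(j5) = atan2(Im, Re) = atan2(-0.807451, 0.00150457) = -89.89°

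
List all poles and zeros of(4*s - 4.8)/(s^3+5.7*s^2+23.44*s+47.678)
Set denominator = 0: s^3 + 5.7*s^2 + 23.44*s + 47.678 = (s + 3.1)(s^2 + 2.6*s + 15.38) = 0 → Poles: -1.3 + 3.7j, -1.3 - 3.7j, -3.1
Set numerator = 0: 4*s - 4.8 = 0 → Zeros: 1.2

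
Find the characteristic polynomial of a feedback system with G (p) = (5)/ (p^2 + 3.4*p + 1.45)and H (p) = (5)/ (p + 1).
Characteristic poly = G_den * H_den + G_num * H_num = (p^3 + 4.4*p^2 + 4.85*p + 1.45) + (25) = p^3 + 4.4*p^2 + 4.85*p + 26.45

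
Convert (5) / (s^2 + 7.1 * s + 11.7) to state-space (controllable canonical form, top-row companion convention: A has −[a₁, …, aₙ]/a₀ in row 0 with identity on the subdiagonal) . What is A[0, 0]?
Reachable canonical form for den = s^2 + 7.1*s + 11.7: top row of A = -[a₁,a₂,...,aₙ]/a₀, ones on the subdiagonal, zeros elsewhere.
A = [[-7.1, -11.7], [1, 0]].
A[0,0] = -7.1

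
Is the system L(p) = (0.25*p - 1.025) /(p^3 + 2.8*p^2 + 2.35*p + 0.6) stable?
Denominator: p^3 + 2.8*p^2 + 2.35*p + 0.6 = (p + 0.5)(p + 0.8)(p + 1.5). Poles: -0.5, -0.8, -1.5. All Re(p)<0: Yes (stable)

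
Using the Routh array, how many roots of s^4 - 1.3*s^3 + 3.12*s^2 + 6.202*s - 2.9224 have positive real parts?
Routh array:
s^4: [1, 3.12, -2.9224]; s^3: [-1.3, 6.202]; s^2: [7.89077, -2.9224]; s^1: [5.72054]; s^0: [-2.9224]
First column: [1, -1.3, 7.89077, 5.72054, -2.9224]. Sign changes = RHP roots = 3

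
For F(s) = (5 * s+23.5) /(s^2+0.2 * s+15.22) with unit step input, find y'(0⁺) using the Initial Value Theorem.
IVT: y'(0⁺) = lim_{s→∞} s²·Y(s) = lim_{s→∞} s·F(s).
deg(num) = 1, deg(den) = 2, relative degree = 1, so s·F(s) → (leading num)/(leading den) = 5/1 = 5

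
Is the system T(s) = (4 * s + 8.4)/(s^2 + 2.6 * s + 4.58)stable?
Denominator: s^2 + 2.6*s + 4.58. Poles: -1.3 + 1.7j, -1.3 - 1.7j. All Re(p)<0: Yes (stable)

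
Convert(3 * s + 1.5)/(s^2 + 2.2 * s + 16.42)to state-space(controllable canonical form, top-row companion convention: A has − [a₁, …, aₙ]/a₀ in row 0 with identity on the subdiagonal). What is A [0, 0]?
Reachable canonical form for den = s^2 + 2.2*s + 16.42: top row of A = -[a₁,a₂,...,aₙ]/a₀, ones on the subdiagonal, zeros elsewhere.
A = [[-2.2, -16.42], [1, 0]].
A[0,0] = -2.2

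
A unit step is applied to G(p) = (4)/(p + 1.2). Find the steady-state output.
FVT: lim_{t→∞} y(t) = lim_{p→0} p*Y(p) where Y(p) = G(p)/p.
= lim_{p→0} G(p) = G(0) = num(0)/den(0) = 4/1.2 = 3.333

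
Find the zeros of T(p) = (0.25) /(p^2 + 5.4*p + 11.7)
Numerator is a nonzero constant (0.25) → Zeros: none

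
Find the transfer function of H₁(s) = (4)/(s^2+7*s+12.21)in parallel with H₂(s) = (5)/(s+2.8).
Parallel: H = H₁ + H₂ = (n₁·d₂ + n₂·d₁)/(d₁·d₂).
n₁·d₂ = 4*s + 11.2. n₂·d₁ = 5*s^2 + 35*s + 61.05. Sum = 5*s^2 + 39*s + 72.25. d₁·d₂ = s^3 + 9.8*s^2 + 31.81*s + 34.188.
H(s) = (5*s^2 + 39*s + 72.25)/(s^3 + 9.8*s^2 + 31.81*s + 34.188)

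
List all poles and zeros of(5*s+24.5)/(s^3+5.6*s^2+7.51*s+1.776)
Set denominator = 0: s^3 + 5.6*s^2 + 7.51*s + 1.776 = (s + 1.6)(s + 3.7)(s + 0.3) = 0 → Poles: -0.3, -1.6, -3.7
Set numerator = 0: 5*s + 24.5 = 0 → Zeros: -4.9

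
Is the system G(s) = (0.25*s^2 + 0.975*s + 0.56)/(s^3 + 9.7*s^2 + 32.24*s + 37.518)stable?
Denominator: s^3 + 9.7*s^2 + 32.24*s + 37.518 = (s + 3.9)(s^2 + 5.8*s + 9.62). Poles: -2.9 + 1.1j, -2.9 - 1.1j, -3.9. All Re(p)<0: Yes (stable)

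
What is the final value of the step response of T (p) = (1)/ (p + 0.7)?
FVT: lim_{t→∞} y(t) = lim_{p→0} p*Y(p) where Y(p) = T(p)/p.
= lim_{p→0} T(p) = T(0) = num(0)/den(0) = 1/0.7 = 1.429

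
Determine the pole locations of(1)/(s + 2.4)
Set denominator = 0: s + 2.4 = 0 → Poles: -2.4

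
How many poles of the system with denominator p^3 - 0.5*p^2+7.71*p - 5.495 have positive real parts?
p^3 - 0.5*p^2 + 7.71*p - 5.495 = (p - 0.7)(p^2 + 0.2*p + 7.85). Poles: -0.1 + 2.8j, -0.1 - 2.8j, 0.7. RHP poles (Re>0): 1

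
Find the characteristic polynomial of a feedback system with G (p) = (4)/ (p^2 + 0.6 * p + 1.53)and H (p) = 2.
Characteristic poly = G_den * H_den + G_num * H_num = (p^2 + 0.6*p + 1.53) + (8) = p^2 + 0.6*p + 9.53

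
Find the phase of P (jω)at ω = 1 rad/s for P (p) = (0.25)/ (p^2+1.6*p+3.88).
Substitute p = j*1: P(j1) = 0.0663325 - 0.0368514j.
∠P(j1) = atan2(Im, Re) = atan2(-0.0368514, 0.0663325) = -29.05°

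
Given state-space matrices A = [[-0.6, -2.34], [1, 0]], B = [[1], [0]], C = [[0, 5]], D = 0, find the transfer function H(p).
H(p) = C(pI - A)⁻¹B + D.
Characteristic polynomial det(pI - A) = p^2 + 0.6*p + 2.34.
Numerator from C·adj(pI-A)·B + D·det(pI-A) = 5.
H(p) = (5)/(p^2 + 0.6*p + 2.34)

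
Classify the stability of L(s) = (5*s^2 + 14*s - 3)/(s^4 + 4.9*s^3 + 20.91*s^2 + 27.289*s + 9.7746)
Denominator: s^4 + 4.9*s^3 + 20.91*s^2 + 27.289*s + 9.7746 = (s + 0.6)(s + 1.1)(s^2 + 3.2*s + 14.81). Poles: -0.6, -1.1, -1.6 + 3.5j, -1.6 - 3.5j. Stable (all poles in LHP)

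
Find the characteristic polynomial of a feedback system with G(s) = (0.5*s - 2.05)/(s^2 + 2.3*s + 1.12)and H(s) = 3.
Characteristic poly = G_den * H_den + G_num * H_num = (s^2 + 2.3*s + 1.12) + (1.5*s - 6.15) = s^2 + 3.8*s - 5.03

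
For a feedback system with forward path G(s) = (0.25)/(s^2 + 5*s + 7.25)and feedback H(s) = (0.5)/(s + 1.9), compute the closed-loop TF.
Closed-loop T = G/(1+GH).
Numerator: G_num * H_den = 0.25*s + 0.475.
Denominator: G_den * H_den + G_num * H_num = (s^3 + 6.9*s^2 + 16.75*s + 13.775) + (0.125) = s^3 + 6.9*s^2 + 16.75*s + 13.9.
T(s) = (0.25*s + 0.475)/(s^3 + 6.9*s^2 + 16.75*s + 13.9)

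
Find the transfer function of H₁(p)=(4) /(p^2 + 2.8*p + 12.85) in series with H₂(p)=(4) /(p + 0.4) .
Series: H = H₁ · H₂ = (n₁·n₂)/(d₁·d₂).
Num: n₁·n₂ = 16. Den: d₁·d₂ = p^3 + 3.2*p^2 + 13.97*p + 5.14.
H(p) = (16)/(p^3 + 3.2*p^2 + 13.97*p + 5.14)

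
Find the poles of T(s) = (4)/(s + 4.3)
Set denominator = 0: s + 4.3 = 0 → Poles: -4.3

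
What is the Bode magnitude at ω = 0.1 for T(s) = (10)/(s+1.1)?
Substitute s = j*0.1: T(j0.1) = 9.01639 - 0.819672j.
|T(j0.1)| = sqrt(Re² + Im²) = 9.054.
20*log₁₀(9.054) = 19.14 dB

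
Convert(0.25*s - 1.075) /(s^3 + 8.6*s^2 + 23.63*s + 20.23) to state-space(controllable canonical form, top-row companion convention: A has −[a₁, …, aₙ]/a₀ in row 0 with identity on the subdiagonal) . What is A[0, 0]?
Reachable canonical form for den = s^3 + 8.6*s^2 + 23.63*s + 20.23: top row of A = -[a₁,a₂,...,aₙ]/a₀, ones on the subdiagonal, zeros elsewhere.
A = [[-8.6, -23.63, -20.23], [1, 0, 0], [0, 1, 0]].
A[0,0] = -8.6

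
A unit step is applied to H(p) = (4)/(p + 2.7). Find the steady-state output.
FVT: lim_{t→∞} y(t) = lim_{p→0} p*Y(p) where Y(p) = H(p)/p.
= lim_{p→0} H(p) = H(0) = num(0)/den(0) = 4/2.7 = 1.481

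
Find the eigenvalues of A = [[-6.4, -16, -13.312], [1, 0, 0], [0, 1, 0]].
Eigenvalues solve det(λI - A) = 0.
Characteristic polynomial: λ^3 + 6.4*λ^2 + 16*λ + 13.312 = 0.
Factor: (λ + 1.6)(λ^2 + 4.8*λ + 8.32) = 0.
Roots: -1.6, -2.4 + 1.6j, -2.4 - 1.6j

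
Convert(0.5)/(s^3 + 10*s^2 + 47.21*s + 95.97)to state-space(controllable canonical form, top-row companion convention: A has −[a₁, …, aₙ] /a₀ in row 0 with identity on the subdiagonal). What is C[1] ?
Reachable canonical form: C = numerator coefficients (right-aligned, zero-padded to length n).
num = 0.5, C = [[0, 0, 0.5]].
C[1] = 0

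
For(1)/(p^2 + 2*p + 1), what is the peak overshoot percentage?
Standard form: ωn²/(p²+2ζωn·p+ωn²) → ωn = 1, ζ = 1.
ζ ≥ 1, so the response is non-oscillatory: peak overshoot = 0%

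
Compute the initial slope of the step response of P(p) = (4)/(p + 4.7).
IVT: y'(0⁺) = lim_{p→∞} p²·Y(p) = lim_{p→∞} p·P(p).
deg(num) = 0, deg(den) = 1, relative degree = 1, so p·P(p) → (leading num)/(leading den) = 4/1 = 4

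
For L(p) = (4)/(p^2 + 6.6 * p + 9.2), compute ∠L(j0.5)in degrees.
Substitute p = j*0.5: L(j0.5) = 0.393439 - 0.145067j.
∠L(j0.5) = atan2(Im, Re) = atan2(-0.145067, 0.393439) = -20.24°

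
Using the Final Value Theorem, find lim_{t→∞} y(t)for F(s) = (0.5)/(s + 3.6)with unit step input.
FVT: lim_{t→∞} y(t) = lim_{s→0} s*Y(s) where Y(s) = F(s)/s.
= lim_{s→0} F(s) = F(0) = num(0)/den(0) = 0.5/3.6 = 0.1389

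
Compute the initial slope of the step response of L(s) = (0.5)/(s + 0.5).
IVT: y'(0⁺) = lim_{s→∞} s²·Y(s) = lim_{s→∞} s·L(s).
deg(num) = 0, deg(den) = 1, relative degree = 1, so s·L(s) → (leading num)/(leading den) = 0.5/1 = 0.5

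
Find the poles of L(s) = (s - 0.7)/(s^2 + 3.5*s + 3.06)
Set denominator = 0: s^2 + 3.5*s + 3.06 = (s + 1.7)(s + 1.8) = 0 → Poles: -1.7, -1.8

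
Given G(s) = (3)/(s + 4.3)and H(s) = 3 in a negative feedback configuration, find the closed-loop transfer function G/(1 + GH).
Closed-loop T = G/(1+GH).
Numerator: G_num * H_den = 3.
Denominator: G_den * H_den + G_num * H_num = (s + 4.3) + (9) = s + 13.3.
T(s) = (3)/(s + 13.3)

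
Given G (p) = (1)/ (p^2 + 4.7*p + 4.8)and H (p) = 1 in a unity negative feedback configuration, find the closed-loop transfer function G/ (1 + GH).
Closed-loop T = G/(1+GH).
Numerator: G_num * H_den = 1.
Denominator: G_den * H_den + G_num * H_num = (p^2 + 4.7*p + 4.8) + (1) = p^2 + 4.7*p + 5.8.
T(p) = (1)/(p^2 + 4.7*p + 5.8)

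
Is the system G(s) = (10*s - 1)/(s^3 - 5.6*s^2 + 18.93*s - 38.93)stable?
Denominator: s^3 - 5.6*s^2 + 18.93*s - 38.93 = (s - 3.4)(s^2 - 2.2*s + 11.45). Poles: 1.1 + 3.2j, 1.1 - 3.2j, 3.4. All Re(p)<0: No (unstable)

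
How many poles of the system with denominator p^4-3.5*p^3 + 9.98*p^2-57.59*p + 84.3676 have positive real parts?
p^4 - 3.5*p^3 + 9.98*p^2 - 57.59*p + 84.3676 = (p - 1.9)(p - 3.4)(p^2 + 1.8*p + 13.06). Poles: -0.9 + 3.5j, -0.9 - 3.5j, 1.9, 3.4. RHP poles (Re>0): 2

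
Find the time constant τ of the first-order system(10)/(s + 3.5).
First-order system: τ = -1/pole. Pole = -3.5. τ = -1/(-3.5) = 0.2857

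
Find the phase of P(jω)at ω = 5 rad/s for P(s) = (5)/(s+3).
Substitute s = j*5: P(j5) = 0.441176 - 0.735294j.
∠P(j5) = atan2(Im, Re) = atan2(-0.735294, 0.441176) = -59.04°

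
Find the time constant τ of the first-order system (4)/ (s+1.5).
First-order system: τ = -1/pole. Pole = -1.5. τ = -1/(-1.5) = 0.6667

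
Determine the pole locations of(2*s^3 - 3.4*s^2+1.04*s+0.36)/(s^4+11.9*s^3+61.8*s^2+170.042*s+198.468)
Set denominator = 0: s^4 + 11.9*s^3 + 61.8*s^2 + 170.042*s + 198.468 = (s + 3.6)(s + 3.7)(s^2 + 4.6*s + 14.9) = 0 → Poles: -2.3 + 3.1j, -2.3 - 3.1j, -3.6, -3.7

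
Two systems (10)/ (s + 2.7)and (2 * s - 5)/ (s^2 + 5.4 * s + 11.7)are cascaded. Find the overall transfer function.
Series: H = H₁ · H₂ = (n₁·n₂)/(d₁·d₂).
Num: n₁·n₂ = 20*s - 50. Den: d₁·d₂ = s^3 + 8.1*s^2 + 26.28*s + 31.59.
H(s) = (20*s - 50)/(s^3 + 8.1*s^2 + 26.28*s + 31.59)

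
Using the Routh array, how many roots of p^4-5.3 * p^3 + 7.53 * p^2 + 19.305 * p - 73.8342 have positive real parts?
Routh array:
p^4: [1, 7.53, -73.8342]; p^3: [-5.3, 19.305]; p^2: [11.1725, -73.8342]; p^1: [-15.7205]; p^0: [-73.8342]
First column: [1, -5.3, 11.1725, -15.7205, -73.8342]. Sign changes = RHP roots = 3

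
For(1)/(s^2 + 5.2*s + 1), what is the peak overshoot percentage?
Standard form: ωn²/(s²+2ζωn·s+ωn²) → ωn = 1, ζ = 2.6.
ζ ≥ 1, so the response is non-oscillatory: peak overshoot = 0%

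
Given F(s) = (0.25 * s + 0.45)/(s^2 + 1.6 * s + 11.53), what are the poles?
Set denominator = 0: s^2 + 1.6*s + 11.53 = 0 → Poles: -0.8 + 3.3j, -0.8 - 3.3j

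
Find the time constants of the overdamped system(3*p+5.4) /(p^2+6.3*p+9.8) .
Overdamped: real poles at -3.5, -2.8. τ = -1/pole → τ₁ = 0.2857, τ₂ = 0.3571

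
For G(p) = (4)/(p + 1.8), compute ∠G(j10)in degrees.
Substitute p = j*10: G(j10) = 0.0697404 - 0.387447j.
∠G(j10) = atan2(Im, Re) = atan2(-0.387447, 0.0697404) = -79.80°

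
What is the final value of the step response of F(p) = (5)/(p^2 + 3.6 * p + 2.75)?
FVT: lim_{t→∞} y(t) = lim_{p→0} p*Y(p) where Y(p) = F(p)/p.
= lim_{p→0} F(p) = F(0) = num(0)/den(0) = 5/2.75 = 1.818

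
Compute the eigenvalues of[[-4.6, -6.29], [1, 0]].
Eigenvalues solve det(λI - A) = 0.
Characteristic polynomial: λ^2 + 4.6*λ + 6.29 = 0.
Roots: -2.3 + 1j, -2.3 - 1j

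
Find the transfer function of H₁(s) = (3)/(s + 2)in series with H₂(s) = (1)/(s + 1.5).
Series: H = H₁ · H₂ = (n₁·n₂)/(d₁·d₂).
Num: n₁·n₂ = 3. Den: d₁·d₂ = s^2 + 3.5*s + 3.
H(s) = (3)/(s^2 + 3.5*s + 3)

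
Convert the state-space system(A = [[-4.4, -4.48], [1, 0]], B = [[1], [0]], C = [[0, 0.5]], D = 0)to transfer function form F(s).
F(s) = C(sI - A)⁻¹B + D.
Characteristic polynomial det(sI - A) = s^2 + 4.4*s + 4.48.
Numerator from C·adj(sI-A)·B + D·det(sI-A) = 0.5.
F(s) = (0.5)/(s^2 + 4.4*s + 4.48)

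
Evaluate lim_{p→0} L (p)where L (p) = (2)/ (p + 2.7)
DC gain = L(0) = num(0)/den(0) = 2/2.7 = 0.7407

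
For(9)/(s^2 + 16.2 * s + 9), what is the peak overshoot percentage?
Standard form: ωn²/(s²+2ζωn·s+ωn²) → ωn = 3, ζ = 2.7.
ζ ≥ 1, so the response is non-oscillatory: peak overshoot = 0%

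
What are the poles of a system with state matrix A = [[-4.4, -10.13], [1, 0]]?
Eigenvalues solve det(λI - A) = 0.
Characteristic polynomial: λ^2 + 4.4*λ + 10.13 = 0.
Roots: -2.2 + 2.3j, -2.2 - 2.3j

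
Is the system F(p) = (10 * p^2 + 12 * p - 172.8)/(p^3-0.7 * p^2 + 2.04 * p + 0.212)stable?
Denominator: p^3 - 0.7*p^2 + 2.04*p + 0.212 = (p + 0.1)(p^2 - 0.8*p + 2.12). Poles: -0.1, 0.4 + 1.4j, 0.4 - 1.4j. All Re(p)<0: No (unstable)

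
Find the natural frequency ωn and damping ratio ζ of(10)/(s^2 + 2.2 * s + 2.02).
Underdamped: complex pole -1.1 + 0.9j. ωn = |pole| = 1.421, ζ = -Re(pole)/ωn = 0.774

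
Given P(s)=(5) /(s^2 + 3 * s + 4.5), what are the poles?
Set denominator = 0: s^2 + 3*s + 4.5 = 0 → Poles: -1.5 + 1.5j, -1.5 - 1.5j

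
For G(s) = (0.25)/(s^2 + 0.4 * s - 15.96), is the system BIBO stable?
Denominator: s^2 + 0.4*s - 15.96 = (s - 3.8)(s + 4.2). Poles: -4.2, 3.8. All Re(p)<0: No (unstable)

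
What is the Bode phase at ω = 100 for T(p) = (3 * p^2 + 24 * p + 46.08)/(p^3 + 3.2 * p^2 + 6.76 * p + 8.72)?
Substitute p = j*100: T(j100) = -0.00144059 - 0.0300203j.
∠T(j100) = atan2(Im, Re) = atan2(-0.0300203, -0.00144059) = -92.75°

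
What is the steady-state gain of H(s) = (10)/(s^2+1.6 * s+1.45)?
DC gain = H(0) = num(0)/den(0) = 10/1.45 = 6.897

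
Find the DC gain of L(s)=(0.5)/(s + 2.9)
DC gain = L(0) = num(0)/den(0) = 0.5/2.9 = 0.1724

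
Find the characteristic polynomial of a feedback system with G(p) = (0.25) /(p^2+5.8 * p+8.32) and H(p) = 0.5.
Characteristic poly = G_den * H_den + G_num * H_num = (p^2 + 5.8*p + 8.32) + (0.125) = p^2 + 5.8*p + 8.445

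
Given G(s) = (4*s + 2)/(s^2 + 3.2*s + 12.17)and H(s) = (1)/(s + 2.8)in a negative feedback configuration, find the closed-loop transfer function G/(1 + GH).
Closed-loop T = G/(1+GH).
Numerator: G_num * H_den = 4*s^2 + 13.2*s + 5.6.
Denominator: G_den * H_den + G_num * H_num = (s^3 + 6*s^2 + 21.13*s + 34.076) + (4*s + 2) = s^3 + 6*s^2 + 25.13*s + 36.076.
T(s) = (4*s^2 + 13.2*s + 5.6)/(s^3 + 6*s^2 + 25.13*s + 36.076)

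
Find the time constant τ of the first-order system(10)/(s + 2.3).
First-order system: τ = -1/pole. Pole = -2.3. τ = -1/(-2.3) = 0.4348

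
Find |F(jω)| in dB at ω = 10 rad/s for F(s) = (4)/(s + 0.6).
Substitute s = j*10: F(j10) = 0.0239139 - 0.398565j.
|F(j10)| = sqrt(Re² + Im²) = 0.3993.
20*log₁₀(0.3993) = -7.97 dB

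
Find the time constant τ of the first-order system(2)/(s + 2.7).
First-order system: τ = -1/pole. Pole = -2.7. τ = -1/(-2.7) = 0.3704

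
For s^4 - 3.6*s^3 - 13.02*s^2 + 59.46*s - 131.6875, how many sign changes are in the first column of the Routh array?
Routh array:
s^4: [1, -13.02, -131.6875]; s^3: [-3.6, 59.46]; s^2: [3.49667, -131.6875]; s^1: [-76.1191]; s^0: [-131.6875]
First column: [1, -3.6, 3.49667, -76.1191, -131.6875]. Sign changes = 3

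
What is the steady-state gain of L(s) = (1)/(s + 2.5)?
DC gain = L(0) = num(0)/den(0) = 1/2.5 = 0.4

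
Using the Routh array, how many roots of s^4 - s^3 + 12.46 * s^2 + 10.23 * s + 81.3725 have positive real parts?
Routh array:
s^4: [1, 12.46, 81.3725]; s^3: [-1, 10.23]; s^2: [22.69, 81.3725]; s^1: [13.8163]; s^0: [81.3725]
First column: [1, -1, 22.69, 13.8163, 81.3725]. Sign changes = RHP roots = 2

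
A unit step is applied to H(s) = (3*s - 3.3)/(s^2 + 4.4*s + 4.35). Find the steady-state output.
FVT: lim_{t→∞} y(t) = lim_{s→0} s*Y(s) where Y(s) = H(s)/s.
= lim_{s→0} H(s) = H(0) = num(0)/den(0) = -3.3/4.35 = -0.7586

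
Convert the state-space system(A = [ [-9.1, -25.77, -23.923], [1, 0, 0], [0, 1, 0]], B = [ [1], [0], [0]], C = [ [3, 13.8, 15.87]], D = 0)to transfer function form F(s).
F(s) = C(sI - A)⁻¹B + D.
Characteristic polynomial det(sI - A) = s^3 + 9.1*s^2 + 25.77*s + 23.923.
Numerator from C·adj(sI-A)·B + D·det(sI-A) = 3*s^2 + 13.8*s + 15.87.
F(s) = (3*s^2 + 13.8*s + 15.87)/(s^3 + 9.1*s^2 + 25.77*s + 23.923)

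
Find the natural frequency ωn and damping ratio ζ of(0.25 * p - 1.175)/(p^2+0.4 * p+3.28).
Underdamped: complex pole -0.2 + 1.8j. ωn = |pole| = 1.811, ζ = -Re(pole)/ωn = 0.1104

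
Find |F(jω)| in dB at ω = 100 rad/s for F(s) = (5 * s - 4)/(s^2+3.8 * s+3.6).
Substitute s = j*100: F(j100) = 0.00229819 - 0.0499306j.
|F(j100)| = sqrt(Re² + Im²) = 0.04998.
20*log₁₀(0.04998) = -26.02 dB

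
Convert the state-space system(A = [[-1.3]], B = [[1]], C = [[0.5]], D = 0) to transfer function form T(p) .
T(p) = C(pI - A)⁻¹B + D.
Characteristic polynomial det(pI - A) = p + 1.3.
Numerator from C·adj(pI-A)·B + D·det(pI-A) = 0.5.
T(p) = (0.5)/(p + 1.3)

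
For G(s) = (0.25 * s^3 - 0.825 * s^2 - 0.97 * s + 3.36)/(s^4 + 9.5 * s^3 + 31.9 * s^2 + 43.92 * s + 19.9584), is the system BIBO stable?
Denominator: s^4 + 9.5*s^3 + 31.9*s^2 + 43.92*s + 19.9584 = (s + 3.6)(s + 0.9)(s + 2.8)(s + 2.2). Poles: -0.9, -2.2, -2.8, -3.6. All Re(p)<0: Yes (stable)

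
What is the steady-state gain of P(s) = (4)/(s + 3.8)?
DC gain = P(0) = num(0)/den(0) = 4/3.8 = 1.053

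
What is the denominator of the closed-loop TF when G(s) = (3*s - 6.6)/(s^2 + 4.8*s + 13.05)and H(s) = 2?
Characteristic poly = G_den * H_den + G_num * H_num = (s^2 + 4.8*s + 13.05) + (6*s - 13.2) = s^2 + 10.8*s - 0.15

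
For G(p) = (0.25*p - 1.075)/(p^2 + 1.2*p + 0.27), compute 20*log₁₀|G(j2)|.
Substitute p = j*2: G(j2) = 0.264819 + 0.0363444j.
|G(j2)| = sqrt(Re² + Im²) = 0.2673.
20*log₁₀(0.2673) = -11.46 dB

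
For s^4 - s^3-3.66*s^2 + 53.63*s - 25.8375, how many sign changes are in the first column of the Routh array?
Routh array:
s^4: [1, -3.66, -25.8375]; s^3: [-1, 53.63]; s^2: [49.97, -25.8375]; s^1: [53.1129]; s^0: [-25.8375]
First column: [1, -1, 49.97, 53.1129, -25.8375]. Sign changes = 3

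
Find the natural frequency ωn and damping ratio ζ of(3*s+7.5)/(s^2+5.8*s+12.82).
Underdamped: complex pole -2.9 + 2.1j. ωn = |pole| = 3.581, ζ = -Re(pole)/ωn = 0.8099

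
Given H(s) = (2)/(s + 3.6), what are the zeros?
Numerator is a nonzero constant (2) → Zeros: none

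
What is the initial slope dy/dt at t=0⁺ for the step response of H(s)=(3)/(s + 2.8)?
IVT: y'(0⁺) = lim_{s→∞} s²·Y(s) = lim_{s→∞} s·H(s).
deg(num) = 0, deg(den) = 1, relative degree = 1, so s·H(s) → (leading num)/(leading den) = 3/1 = 3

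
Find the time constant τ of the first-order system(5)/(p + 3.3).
First-order system: τ = -1/pole. Pole = -3.3. τ = -1/(-3.3) = 0.303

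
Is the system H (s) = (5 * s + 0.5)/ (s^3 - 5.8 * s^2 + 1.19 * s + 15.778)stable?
Denominator: s^3 - 5.8*s^2 + 1.19*s + 15.778 = (s - 2.3)(s - 4.9)(s + 1.4). Poles: -1.4, 2.3, 4.9. All Re(p)<0: No (unstable)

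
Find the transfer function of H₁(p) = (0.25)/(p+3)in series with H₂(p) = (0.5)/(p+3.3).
Series: H = H₁ · H₂ = (n₁·n₂)/(d₁·d₂).
Num: n₁·n₂ = 0.125. Den: d₁·d₂ = p^2 + 6.3*p + 9.9.
H(p) = (0.125)/(p^2 + 6.3*p + 9.9)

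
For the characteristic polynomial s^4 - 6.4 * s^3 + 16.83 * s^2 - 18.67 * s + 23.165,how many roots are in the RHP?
s^4 - 6.4*s^3 + 16.83*s^2 - 18.67*s + 23.165 = (s^2 - 5.8*s + 11.3)(s^2 - 0.6*s + 2.05). Poles: 0.3 + 1.4j, 0.3 - 1.4j, 2.9 + 1.7j, 2.9 - 1.7j. RHP poles (Re>0): 4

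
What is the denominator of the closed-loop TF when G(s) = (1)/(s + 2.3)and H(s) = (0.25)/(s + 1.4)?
Characteristic poly = G_den * H_den + G_num * H_num = (s^2 + 3.7*s + 3.22) + (0.25) = s^2 + 3.7*s + 3.47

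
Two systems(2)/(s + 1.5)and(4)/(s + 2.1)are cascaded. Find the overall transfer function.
Series: H = H₁ · H₂ = (n₁·n₂)/(d₁·d₂).
Num: n₁·n₂ = 8. Den: d₁·d₂ = s^2 + 3.6*s + 3.15.
H(s) = (8)/(s^2 + 3.6*s + 3.15)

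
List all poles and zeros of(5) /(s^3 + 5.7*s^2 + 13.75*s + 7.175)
Set denominator = 0: s^3 + 5.7*s^2 + 13.75*s + 7.175 = (s + 0.7)(s^2 + 5*s + 10.25) = 0 → Poles: -0.7, -2.5 + 2j, -2.5 - 2j
Numerator is a nonzero constant (5) → Zeros: none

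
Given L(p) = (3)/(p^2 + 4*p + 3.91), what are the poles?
Set denominator = 0: p^2 + 4*p + 3.91 = (p + 1.7)(p + 2.3) = 0 → Poles: -1.7, -2.3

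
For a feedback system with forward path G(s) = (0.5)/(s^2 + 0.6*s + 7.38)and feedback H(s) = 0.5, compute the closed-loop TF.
Closed-loop T = G/(1+GH).
Numerator: G_num * H_den = 0.5.
Denominator: G_den * H_den + G_num * H_num = (s^2 + 0.6*s + 7.38) + (0.25) = s^2 + 0.6*s + 7.63.
T(s) = (0.5)/(s^2 + 0.6*s + 7.63)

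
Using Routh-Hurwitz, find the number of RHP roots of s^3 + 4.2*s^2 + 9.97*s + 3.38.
Routh array:
s^3: [1, 9.97]; s^2: [4.2, 3.38]; s^1: [9.16524]; s^0: [3.38]
First column: [1, 4.2, 9.16524, 3.38]. Sign changes = RHP roots = 0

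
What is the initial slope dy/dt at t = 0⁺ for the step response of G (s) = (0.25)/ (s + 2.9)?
IVT: y'(0⁺) = lim_{s→∞} s²·Y(s) = lim_{s→∞} s·G(s).
deg(num) = 0, deg(den) = 1, relative degree = 1, so s·G(s) → (leading num)/(leading den) = 0.25/1 = 0.25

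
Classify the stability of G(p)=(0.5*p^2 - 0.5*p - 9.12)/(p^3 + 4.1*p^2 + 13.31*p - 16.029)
Denominator: p^3 + 4.1*p^2 + 13.31*p - 16.029 = (p - 0.9)(p^2 + 5*p + 17.81). Poles: -2.5 + 3.4j, -2.5 - 3.4j, 0.9. Unstable (1 pole(s) in RHP)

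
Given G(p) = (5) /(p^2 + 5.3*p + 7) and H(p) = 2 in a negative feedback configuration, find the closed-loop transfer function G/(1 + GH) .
Closed-loop T = G/(1+GH).
Numerator: G_num * H_den = 5.
Denominator: G_den * H_den + G_num * H_num = (p^2 + 5.3*p + 7) + (10) = p^2 + 5.3*p + 17.
T(p) = (5)/(p^2 + 5.3*p + 17)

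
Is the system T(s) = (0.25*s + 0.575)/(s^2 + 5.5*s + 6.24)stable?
Denominator: s^2 + 5.5*s + 6.24 = (s + 1.6)(s + 3.9). Poles: -1.6, -3.9. All Re(p)<0: Yes (stable)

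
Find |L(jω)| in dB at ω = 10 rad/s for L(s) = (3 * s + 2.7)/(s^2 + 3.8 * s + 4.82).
Substitute s = j*10: L(j10) = 0.0840707 - 0.281628j.
|L(j10)| = sqrt(Re² + Im²) = 0.2939.
20*log₁₀(0.2939) = -10.64 dB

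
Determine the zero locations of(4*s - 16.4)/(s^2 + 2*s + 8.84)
Set numerator = 0: 4*s - 16.4 = 0 → Zeros: 4.1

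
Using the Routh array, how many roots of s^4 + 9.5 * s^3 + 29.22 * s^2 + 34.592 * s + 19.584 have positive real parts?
Routh array:
s^4: [1, 29.22, 19.584]; s^3: [9.5, 34.592]; s^2: [25.5787, 19.584]; s^1: [27.3185]; s^0: [19.584]
First column: [1, 9.5, 25.5787, 27.3185, 19.584]. Sign changes = RHP roots = 0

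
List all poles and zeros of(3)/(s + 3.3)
Set denominator = 0: s + 3.3 = 0 → Poles: -3.3
Numerator is a nonzero constant (3) → Zeros: none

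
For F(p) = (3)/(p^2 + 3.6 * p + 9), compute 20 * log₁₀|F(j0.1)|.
Substitute p = j*0.1: F(j0.1) = 0.33317 - 0.0133416j.
|F(j0.1)| = sqrt(Re² + Im²) = 0.3334.
20*log₁₀(0.3334) = -9.54 dB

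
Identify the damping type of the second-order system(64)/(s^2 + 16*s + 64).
Standard form: ωn²/(s²+2ζωn·s+ωn²) gives ωn=8, ζ=1.
Critically damped (ζ = 1)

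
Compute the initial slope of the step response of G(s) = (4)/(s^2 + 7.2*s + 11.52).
IVT: y'(0⁺) = lim_{s→∞} s²·Y(s) = lim_{s→∞} s·G(s).
deg(num) = 0, deg(den) = 2, relative degree = 2 ≥ 2, so s·G(s) → 0. Initial slope = 0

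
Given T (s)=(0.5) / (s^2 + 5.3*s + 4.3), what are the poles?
Set denominator = 0: s^2 + 5.3*s + 4.3 = (s + 4.3)(s + 1) = 0 → Poles: -1, -4.3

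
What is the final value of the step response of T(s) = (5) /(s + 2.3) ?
FVT: lim_{t→∞} y(t) = lim_{s→0} s*Y(s) where Y(s) = T(s)/s.
= lim_{s→0} T(s) = T(0) = num(0)/den(0) = 5/2.3 = 2.174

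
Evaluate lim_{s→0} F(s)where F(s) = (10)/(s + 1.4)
DC gain = F(0) = num(0)/den(0) = 10/1.4 = 7.143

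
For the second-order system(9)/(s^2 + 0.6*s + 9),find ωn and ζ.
Standard form: ωn²/(s²+2ζωn·s+ωn²).
const=9=ωn² → ωn=3, s coeff=0.6=2ζωn → ζ=0.1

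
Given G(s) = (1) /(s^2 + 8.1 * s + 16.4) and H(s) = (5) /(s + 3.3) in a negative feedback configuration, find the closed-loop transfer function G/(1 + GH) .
Closed-loop T = G/(1+GH).
Numerator: G_num * H_den = s + 3.3.
Denominator: G_den * H_den + G_num * H_num = (s^3 + 11.4*s^2 + 43.13*s + 54.12) + (5) = s^3 + 11.4*s^2 + 43.13*s + 59.12.
T(s) = (s + 3.3)/(s^3 + 11.4*s^2 + 43.13*s + 59.12)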